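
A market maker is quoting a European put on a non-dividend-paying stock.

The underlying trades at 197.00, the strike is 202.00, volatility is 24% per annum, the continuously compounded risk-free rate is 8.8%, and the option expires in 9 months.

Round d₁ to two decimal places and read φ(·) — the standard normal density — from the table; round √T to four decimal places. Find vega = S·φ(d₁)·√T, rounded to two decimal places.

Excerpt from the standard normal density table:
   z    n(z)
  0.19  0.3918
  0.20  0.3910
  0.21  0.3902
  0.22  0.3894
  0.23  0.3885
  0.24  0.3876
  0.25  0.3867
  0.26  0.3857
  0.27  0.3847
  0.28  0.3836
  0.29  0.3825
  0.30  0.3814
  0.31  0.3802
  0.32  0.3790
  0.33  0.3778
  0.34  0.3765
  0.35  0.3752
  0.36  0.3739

65.07

T = 0.75;  σ√T = 0.2078
d₁ = [ln(197/202) + (0.088 + ½·0.24²)·0.75] / (σ√T) = (-0.0251 + 0.0876) / 0.2078 = 0.3009 which rounds to 0.30
√T = √0.75 = 0.8660
φ(d₁) = φ(0.30) = 0.3814
vega = S·φ(d₁)·√T = 197·0.3814·0.8660 = 65.0676
(Vega is the same for a European call and put with the same parameters.)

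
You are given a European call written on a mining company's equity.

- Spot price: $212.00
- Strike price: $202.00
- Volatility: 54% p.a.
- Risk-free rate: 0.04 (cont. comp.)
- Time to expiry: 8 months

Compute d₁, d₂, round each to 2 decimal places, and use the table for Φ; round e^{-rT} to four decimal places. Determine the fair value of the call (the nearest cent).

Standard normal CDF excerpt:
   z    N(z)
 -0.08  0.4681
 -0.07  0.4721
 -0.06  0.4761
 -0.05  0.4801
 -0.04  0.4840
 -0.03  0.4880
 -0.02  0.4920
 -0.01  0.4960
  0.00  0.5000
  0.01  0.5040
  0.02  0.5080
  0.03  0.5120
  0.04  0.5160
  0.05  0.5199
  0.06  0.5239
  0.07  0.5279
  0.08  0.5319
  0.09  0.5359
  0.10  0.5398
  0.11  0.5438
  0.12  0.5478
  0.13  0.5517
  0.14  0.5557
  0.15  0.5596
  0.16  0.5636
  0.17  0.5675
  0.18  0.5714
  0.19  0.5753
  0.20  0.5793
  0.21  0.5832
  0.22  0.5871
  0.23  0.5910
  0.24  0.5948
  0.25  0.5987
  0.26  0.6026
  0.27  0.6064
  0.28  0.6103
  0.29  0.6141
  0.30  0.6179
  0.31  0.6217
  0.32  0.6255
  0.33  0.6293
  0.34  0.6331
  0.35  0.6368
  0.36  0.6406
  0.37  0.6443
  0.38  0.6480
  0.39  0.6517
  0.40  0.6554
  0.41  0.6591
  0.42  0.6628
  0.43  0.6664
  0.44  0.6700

T = 0.6667;  σ√T = 0.4409
d₁ = [ln(212/202) + (0.04 + 0.54²/2)·0.6667] / 0.4409 = [0.0483 + 0.1239] / 0.4409 = 0.3905 ⇒ 0.39
d₂ = d₁ − σ√T = 0.3905 − 0.4409 = -0.0504 ⇒ -0.05
e^(−rT) = e^(−0.04·0.6667) = 0.9737
C = 212·N(0.39) − 202·0.9737·N(-0.05) = 212·0.6517 − 202·0.9737·0.4801 = 138.1604 − 94.4296 = 43.7308

$43.73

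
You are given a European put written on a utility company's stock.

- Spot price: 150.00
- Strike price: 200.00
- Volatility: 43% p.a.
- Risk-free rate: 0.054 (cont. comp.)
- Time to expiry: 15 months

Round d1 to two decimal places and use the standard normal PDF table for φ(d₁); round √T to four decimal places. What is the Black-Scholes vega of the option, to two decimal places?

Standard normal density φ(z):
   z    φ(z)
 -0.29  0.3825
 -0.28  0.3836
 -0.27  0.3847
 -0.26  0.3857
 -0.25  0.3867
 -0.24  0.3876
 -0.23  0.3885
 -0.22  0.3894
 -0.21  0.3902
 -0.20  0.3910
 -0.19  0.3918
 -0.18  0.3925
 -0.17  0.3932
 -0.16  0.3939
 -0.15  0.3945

T = 1.25;  σ√T = 0.4808
ln(S/K) + (r + σ²/2)T = ln(150/200) + (0.054 + 0.43²/2)·1.25 = -0.2877 + 0.1831 = -0.1046
d₁ = -0.1046 / 0.4808 = -0.2176 → -0.22
√T = √1.25 = 1.1180
φ(d₁) = φ(-0.22) = 0.3894
vega = S·φ(d₁)·√T = 150·0.3894·1.1180 = 65.3024

65.30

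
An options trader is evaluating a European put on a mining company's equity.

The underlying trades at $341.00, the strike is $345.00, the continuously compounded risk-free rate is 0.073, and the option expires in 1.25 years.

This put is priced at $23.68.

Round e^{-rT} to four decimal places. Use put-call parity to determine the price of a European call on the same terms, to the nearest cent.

$49.76

exp(−rT) = exp(−0.073·1.25) = 0.9128
Put-call parity: C − P = S − K·e^(−rT) = 341 − 345·0.9128 = 341 − 314.9160 = 26.0840
C = P + (C − P) = 23.68 + (26.0840) = 49.7640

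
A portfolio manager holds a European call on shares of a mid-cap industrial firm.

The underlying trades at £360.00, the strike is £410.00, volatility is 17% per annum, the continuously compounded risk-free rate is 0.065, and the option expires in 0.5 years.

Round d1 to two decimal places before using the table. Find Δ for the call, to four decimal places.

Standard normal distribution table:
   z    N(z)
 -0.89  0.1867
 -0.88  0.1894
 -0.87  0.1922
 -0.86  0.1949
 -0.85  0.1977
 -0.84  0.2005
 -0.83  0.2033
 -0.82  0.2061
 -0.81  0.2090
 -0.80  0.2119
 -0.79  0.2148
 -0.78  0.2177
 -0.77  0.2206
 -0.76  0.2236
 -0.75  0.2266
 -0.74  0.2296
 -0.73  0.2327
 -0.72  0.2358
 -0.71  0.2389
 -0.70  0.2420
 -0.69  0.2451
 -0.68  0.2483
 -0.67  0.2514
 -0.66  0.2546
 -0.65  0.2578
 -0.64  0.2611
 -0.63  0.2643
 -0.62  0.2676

0.2266

σ√T = 0.17 × 0.7071 = 0.1202
d₁ = [ln(360/410) + (0.065 + 0.17²/2)·0.5] / 0.1202 = [-0.1301 + 0.0397] / 0.1202 = -0.7514 → -0.75
N(d₁) = N(-0.75) = 0.2266
Δ_call = N(d₁) = 0.2266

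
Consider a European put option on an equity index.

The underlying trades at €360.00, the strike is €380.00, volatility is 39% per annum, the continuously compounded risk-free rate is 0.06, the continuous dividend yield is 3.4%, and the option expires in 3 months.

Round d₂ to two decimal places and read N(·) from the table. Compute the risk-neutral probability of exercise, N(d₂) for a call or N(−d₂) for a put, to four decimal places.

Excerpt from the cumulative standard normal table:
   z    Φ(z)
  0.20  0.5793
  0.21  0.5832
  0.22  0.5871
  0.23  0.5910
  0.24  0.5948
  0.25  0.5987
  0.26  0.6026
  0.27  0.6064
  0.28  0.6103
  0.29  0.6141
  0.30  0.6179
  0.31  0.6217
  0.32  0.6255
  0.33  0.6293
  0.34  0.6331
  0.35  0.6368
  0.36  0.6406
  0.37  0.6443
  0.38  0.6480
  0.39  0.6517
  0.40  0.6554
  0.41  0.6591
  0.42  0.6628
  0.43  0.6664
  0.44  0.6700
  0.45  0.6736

0.6331

σ√T = 0.39·√0.25 = 0.1950
d₁ = [ln(360/380) + (0.06 − 0.034 + 0.39²/2)·0.25] / 0.1950 = [-0.0541 + 0.0255] / 0.1950 = -0.1464 ≈ -0.15
d₂ = d₁ − σ√T = -0.1464 − 0.1950 = -0.3414 ≈ -0.34
Pr(exercise) under Q = N(−d₂) = N(0.34) = 0.6331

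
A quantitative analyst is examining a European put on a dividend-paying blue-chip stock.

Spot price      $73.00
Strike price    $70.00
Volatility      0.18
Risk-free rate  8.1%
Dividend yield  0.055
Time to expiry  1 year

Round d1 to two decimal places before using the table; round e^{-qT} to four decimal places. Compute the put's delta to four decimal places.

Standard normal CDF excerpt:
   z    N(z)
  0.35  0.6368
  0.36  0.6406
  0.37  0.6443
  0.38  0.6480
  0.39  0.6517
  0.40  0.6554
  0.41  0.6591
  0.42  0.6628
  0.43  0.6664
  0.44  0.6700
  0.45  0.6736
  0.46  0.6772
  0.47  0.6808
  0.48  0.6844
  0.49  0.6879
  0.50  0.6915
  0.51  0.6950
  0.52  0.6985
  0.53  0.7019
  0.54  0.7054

σ√T = 0.18·√1 = 0.1800
d₁ = [ln(73/70) + (0.081 − 0.055 + 0.18²/2)·1] / 0.1800 = [0.0420 + 0.0422] / 0.1800 = 0.4676 ≈ 0.47
N(d₁) = N(0.47) = 0.6808
Δ_put = exp(−qT)·(N(d₁) − 1) = 0.9465·(0.6808 − 1) = -0.3021

-0.3021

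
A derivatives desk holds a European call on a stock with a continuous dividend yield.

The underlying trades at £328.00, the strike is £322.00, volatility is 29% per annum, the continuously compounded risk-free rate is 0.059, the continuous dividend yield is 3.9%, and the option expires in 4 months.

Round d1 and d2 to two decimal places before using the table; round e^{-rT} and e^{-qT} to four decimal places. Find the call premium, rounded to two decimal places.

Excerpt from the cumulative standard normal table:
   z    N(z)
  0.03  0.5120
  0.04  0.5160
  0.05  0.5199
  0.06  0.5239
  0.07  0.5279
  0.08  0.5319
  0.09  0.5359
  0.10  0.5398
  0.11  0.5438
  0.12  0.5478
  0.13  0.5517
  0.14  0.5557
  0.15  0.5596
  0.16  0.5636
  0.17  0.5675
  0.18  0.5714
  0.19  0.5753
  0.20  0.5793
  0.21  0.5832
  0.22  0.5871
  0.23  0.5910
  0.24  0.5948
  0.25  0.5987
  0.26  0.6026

£24.68

T = 0.3333;  σ√T = 0.1674
d₁ = [ln(328/322) + (0.059 − 0.039 + 0.29²/2)·0.3333] / 0.1674 = [0.0185 + 0.0207] / 0.1674 = 0.2338 ≈ 0.23
d₂ = d₁ − σ√T = 0.2338 − 0.1674 = 0.0664 ≈ 0.07
exp(−qT) = exp(−0.039·0.3333) = 0.9871;  exp(−rT) = exp(−0.059·0.3333) = 0.9805
N(d₁) = N(0.23) = 0.5910;  N(d₂) = N(0.07) = 0.5279
C = 328·0.9871·0.5910 − 322·0.9805·0.5279 = 191.3474 − 166.6691 = 24.6782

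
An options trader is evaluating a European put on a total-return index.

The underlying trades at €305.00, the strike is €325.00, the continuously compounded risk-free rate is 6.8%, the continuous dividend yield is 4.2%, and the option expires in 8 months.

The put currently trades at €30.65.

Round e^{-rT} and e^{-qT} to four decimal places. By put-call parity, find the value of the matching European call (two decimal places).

€16.63

exp(−qT) = exp(−0.042·0.6667) = 0.9724;  exp(−rT) = exp(−0.068·0.6667) = 0.9557
Put-call parity: C − P = S·e^(−qT) − K·e^(−rT) = 305·0.9724 − 325·0.9557 = 296.5820 − 310.6025 = -14.0205
C = P + (C − P) = 30.65 + (-14.0205) = 16.6295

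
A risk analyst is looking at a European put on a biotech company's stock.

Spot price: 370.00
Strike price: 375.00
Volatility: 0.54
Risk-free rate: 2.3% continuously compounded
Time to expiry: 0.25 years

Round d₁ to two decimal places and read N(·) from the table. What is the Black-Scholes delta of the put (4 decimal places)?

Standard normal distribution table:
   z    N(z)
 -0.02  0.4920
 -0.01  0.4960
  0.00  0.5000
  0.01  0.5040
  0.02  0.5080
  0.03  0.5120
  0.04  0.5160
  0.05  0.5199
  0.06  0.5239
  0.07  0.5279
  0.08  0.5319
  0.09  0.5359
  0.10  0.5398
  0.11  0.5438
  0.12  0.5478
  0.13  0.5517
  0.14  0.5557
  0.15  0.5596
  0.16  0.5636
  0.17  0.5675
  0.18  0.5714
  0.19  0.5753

-0.4562

σ√T = 0.54·√0.25 = 0.2700
d₁ = [ln(370/375) + (0.023 + 0.54²/2)·0.25] / 0.2700 = [-0.0134 + 0.0422] / 0.2700 = 0.1066 ⇒ 0.11
N(d₁) = N(0.11) = 0.5438
Δ_put = N(d₁) − 1 = 0.5438 − 1 = -0.4562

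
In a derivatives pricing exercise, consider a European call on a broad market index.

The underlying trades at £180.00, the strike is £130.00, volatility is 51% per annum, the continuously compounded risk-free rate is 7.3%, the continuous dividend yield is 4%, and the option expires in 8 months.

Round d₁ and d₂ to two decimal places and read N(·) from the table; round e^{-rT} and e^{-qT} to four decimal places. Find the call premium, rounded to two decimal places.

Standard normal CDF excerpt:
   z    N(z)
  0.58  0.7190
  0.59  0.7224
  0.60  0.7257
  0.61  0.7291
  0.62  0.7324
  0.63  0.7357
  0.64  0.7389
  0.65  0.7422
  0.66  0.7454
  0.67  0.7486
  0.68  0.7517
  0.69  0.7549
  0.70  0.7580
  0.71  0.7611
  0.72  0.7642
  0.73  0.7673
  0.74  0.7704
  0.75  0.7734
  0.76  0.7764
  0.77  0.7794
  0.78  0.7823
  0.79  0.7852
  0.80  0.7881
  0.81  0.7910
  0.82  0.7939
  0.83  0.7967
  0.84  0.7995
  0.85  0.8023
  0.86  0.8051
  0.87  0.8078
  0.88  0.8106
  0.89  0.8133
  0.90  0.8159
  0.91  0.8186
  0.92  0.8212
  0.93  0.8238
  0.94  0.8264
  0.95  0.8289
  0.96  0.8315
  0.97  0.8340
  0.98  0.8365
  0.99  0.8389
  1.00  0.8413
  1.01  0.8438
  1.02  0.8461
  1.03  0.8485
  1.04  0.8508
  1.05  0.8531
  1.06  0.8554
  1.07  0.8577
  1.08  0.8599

£58.02

σ√T = 0.51 × 0.8165 = 0.4164
d₁ = [ln(180/130) + (0.073 − 0.04 + 0.51²/2)·0.6667] / 0.4164 = [0.3254 + 0.1087] / 0.4164 = 1.0425 ≈ 1.04
d₂ = d₁ − σ√T = 1.0425 − 0.4164 = 0.6261 ≈ 0.63
e^(−qT) = e^(−0.04·0.6667) = 0.9737;  e^(−rT) = e^(−0.073·0.6667) = 0.9525
N(d₁) = N(1.04) = 0.8508;  N(d₂) = N(0.63) = 0.7357
C = 180·0.9737·0.8508 − 130·0.9525·0.7357 = 149.1163 − 91.0981 = 58.0183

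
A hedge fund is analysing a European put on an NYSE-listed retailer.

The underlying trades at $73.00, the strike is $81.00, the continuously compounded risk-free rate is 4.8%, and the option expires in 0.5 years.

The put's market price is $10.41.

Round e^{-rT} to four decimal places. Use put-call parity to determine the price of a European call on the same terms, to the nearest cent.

$4.33

exp(−rT) = exp(−0.048·0.5) = 0.9763
Put-call parity: C − P = S − K·e^(−rT) = 73 − 81·0.9763 = 73 − 79.0803 = -6.0803
C = P + (C − P) = 10.41 + (-6.0803) = 4.3297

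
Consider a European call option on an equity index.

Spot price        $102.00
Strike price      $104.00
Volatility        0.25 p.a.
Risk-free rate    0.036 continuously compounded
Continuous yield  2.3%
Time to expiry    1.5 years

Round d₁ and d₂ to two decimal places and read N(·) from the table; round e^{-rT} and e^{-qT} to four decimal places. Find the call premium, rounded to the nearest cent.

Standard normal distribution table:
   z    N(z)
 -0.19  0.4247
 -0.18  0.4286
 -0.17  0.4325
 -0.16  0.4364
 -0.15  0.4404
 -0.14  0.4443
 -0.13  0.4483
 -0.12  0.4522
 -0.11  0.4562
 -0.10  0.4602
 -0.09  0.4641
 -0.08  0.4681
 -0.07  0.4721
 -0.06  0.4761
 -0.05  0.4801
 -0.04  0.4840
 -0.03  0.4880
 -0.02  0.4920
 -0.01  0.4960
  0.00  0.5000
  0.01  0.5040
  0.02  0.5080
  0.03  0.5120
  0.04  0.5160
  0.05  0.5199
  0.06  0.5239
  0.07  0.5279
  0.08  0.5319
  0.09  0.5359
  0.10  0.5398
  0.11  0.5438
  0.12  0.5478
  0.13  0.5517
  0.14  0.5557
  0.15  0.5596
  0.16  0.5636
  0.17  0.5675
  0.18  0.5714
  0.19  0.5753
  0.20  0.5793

σ√T = 0.25·√1.5 = 0.3062
d₁ = [ln(102/104) + (0.036 − 0.023 + 0.25²/2)·1.5] / 0.3062 = [-0.0194 + 0.0664] / 0.3062 = 0.1534 which rounds to 0.15
d₂ = d₁ − σ√T = 0.1534 − 0.3062 = -0.1528 which rounds to -0.15
e^(−qT) = e^(−0.023·1.5) = 0.9661;  e^(−rT) = e^(−0.036·1.5) = 0.9474
N(d₁) = N(0.15) = 0.5596;  N(d₂) = N(-0.15) = 0.4404
C = 102·0.9661·0.5596 − 104·0.9474·0.4404 = 55.1442 − 43.3924 = 11.7518

$11.75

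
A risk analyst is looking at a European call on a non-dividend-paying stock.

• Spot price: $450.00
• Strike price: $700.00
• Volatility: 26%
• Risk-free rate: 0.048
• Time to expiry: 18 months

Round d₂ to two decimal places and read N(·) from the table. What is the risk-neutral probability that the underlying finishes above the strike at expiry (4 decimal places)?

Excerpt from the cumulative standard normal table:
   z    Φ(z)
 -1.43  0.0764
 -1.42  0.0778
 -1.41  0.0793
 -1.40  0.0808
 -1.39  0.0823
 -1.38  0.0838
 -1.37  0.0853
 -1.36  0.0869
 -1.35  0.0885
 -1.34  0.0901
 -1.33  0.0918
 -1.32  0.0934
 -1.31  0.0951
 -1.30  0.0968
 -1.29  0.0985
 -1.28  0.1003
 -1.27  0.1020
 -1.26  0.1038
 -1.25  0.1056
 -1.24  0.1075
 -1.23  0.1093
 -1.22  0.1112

0.0934

σ√T = 0.26·√1.5 = 0.3184
d₁ = [ln(450/700) + (0.048 + ½·0.26²)·1.5] / (σ√T) = (-0.4418 + 0.1227) / 0.3184 = -1.0022 ⇒ -1.00
d₂ = -1.0022 − 0.3184 = -1.3206 ⇒ -1.32
Pr(exercise) under Q = N(d₂) = 0.0934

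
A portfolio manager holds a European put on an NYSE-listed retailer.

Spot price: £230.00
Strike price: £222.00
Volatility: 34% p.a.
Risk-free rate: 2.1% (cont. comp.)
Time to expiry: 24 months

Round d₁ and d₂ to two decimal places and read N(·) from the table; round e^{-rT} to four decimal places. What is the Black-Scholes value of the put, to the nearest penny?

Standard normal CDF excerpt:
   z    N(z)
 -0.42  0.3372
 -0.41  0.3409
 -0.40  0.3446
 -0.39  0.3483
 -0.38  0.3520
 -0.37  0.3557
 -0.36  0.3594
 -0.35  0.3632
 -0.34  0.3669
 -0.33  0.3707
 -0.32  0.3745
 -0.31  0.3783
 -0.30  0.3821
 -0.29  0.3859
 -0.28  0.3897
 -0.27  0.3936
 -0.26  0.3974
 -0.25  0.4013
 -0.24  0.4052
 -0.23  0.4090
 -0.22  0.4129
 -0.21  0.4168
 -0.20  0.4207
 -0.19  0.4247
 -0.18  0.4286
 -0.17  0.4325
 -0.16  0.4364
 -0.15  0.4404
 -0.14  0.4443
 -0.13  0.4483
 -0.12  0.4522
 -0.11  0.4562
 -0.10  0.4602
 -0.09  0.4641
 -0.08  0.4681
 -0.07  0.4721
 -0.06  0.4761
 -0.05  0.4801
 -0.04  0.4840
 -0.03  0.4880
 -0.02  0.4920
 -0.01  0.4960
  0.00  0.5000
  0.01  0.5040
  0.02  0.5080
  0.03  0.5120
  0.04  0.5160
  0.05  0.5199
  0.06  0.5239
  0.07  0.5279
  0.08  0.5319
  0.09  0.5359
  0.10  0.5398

£33.97

σ√T = 0.34·√2 = 0.4808
d₁ = [ln(230/222) + (0.021 + ½·0.34²)·2] / (σ√T) = (0.0354 + 0.1576) / 0.4808 = 0.4014 → 0.40
d₂ = 0.4014 − 0.4808 = -0.0794 → -0.08
e^(−rT) = e^(−0.021·2) = 0.9589
N(−d₂) = N(0.08) = 0.5319;  N(−d₁) = N(-0.40) = 0.3446
P = 222·0.9589·0.5319 − 230·0.3446 = 113.2286 − 79.2580 = 33.9706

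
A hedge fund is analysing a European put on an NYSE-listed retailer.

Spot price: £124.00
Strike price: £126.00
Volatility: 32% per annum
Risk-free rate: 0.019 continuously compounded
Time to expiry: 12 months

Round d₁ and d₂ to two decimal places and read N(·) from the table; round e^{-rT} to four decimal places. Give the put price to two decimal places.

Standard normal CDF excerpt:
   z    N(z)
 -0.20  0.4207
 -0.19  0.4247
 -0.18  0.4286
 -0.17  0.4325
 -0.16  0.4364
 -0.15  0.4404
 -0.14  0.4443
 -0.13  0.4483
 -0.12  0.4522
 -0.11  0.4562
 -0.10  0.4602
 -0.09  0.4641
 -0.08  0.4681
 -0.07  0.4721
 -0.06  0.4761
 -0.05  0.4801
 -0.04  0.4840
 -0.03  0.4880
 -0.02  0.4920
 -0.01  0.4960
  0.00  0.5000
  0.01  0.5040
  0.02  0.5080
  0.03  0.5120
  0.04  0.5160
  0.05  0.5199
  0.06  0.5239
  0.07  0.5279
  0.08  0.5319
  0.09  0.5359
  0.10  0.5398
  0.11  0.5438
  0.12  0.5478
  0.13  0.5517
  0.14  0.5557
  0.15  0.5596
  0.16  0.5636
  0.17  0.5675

σ√T = 0.32·√1 = 0.3200
d₁ = [ln(124/126) + (0.019 + 0.32²/2)·1] / 0.3200 = [-0.0160 + 0.0702] / 0.3200 = 0.1694 ≈ 0.17
d₂ = d₁ − σ√T = 0.1694 − 0.3200 = -0.1506 ≈ -0.15
exp(−rT) = exp(−0.019·1) = 0.9812
N(−d₂) = N(0.15) = 0.5596;  N(−d₁) = N(-0.17) = 0.4325
P = 126·0.9812·0.5596 − 124·0.4325 = 69.1840 − 53.6300 = 15.5540

£15.55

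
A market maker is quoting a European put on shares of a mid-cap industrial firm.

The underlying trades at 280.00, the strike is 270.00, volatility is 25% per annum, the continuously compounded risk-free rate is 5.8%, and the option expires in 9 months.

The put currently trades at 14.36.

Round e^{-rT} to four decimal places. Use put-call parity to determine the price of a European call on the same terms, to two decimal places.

e^(−rT) = e^(−0.058·0.75) = 0.9574
Put-call parity: C − P = S − K·e^(−rT) = 280 − 270·0.9574 = 280 − 258.4980 = 21.5020
C = P + (C − P) = 14.36 + (21.5020) = 35.8620

35.86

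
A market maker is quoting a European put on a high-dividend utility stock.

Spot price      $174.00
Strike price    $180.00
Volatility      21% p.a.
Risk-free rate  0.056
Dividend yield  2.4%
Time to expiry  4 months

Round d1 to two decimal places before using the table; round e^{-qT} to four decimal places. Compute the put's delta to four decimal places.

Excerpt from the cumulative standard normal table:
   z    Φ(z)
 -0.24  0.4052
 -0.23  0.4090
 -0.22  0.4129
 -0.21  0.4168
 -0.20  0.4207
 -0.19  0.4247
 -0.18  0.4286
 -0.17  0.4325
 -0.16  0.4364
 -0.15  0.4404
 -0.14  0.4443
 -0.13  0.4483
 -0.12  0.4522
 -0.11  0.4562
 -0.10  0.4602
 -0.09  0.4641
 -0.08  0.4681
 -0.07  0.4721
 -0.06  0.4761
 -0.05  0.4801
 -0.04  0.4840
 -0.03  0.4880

-0.5473

σ√T = 0.21·√0.3333 = 0.1212
d₁ = [ln(174/180) + (0.056 − 0.024 + ½·0.21²)·0.3333] / (σ√T) = (-0.0339 + 0.0180) / 0.1212 = -0.1310 which rounds to -0.13
N(d₁) = N(-0.13) = 0.4483
Δ_put = e^(−qT)·(N(d₁) − 1) = 0.9920·(0.4483 − 1) = -0.5473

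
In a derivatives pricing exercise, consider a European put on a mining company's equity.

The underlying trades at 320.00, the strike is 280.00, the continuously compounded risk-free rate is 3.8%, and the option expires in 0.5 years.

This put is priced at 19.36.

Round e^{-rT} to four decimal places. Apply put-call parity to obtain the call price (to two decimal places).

exp(−rT) = exp(−0.038·0.5) = 0.9812
Put-call parity: C − P = S − K·e^(−rT) = 320 − 280·0.9812 = 320 − 274.7360 = 45.2640
C = P + (C − P) = 19.36 + (45.2640) = 64.6240

64.62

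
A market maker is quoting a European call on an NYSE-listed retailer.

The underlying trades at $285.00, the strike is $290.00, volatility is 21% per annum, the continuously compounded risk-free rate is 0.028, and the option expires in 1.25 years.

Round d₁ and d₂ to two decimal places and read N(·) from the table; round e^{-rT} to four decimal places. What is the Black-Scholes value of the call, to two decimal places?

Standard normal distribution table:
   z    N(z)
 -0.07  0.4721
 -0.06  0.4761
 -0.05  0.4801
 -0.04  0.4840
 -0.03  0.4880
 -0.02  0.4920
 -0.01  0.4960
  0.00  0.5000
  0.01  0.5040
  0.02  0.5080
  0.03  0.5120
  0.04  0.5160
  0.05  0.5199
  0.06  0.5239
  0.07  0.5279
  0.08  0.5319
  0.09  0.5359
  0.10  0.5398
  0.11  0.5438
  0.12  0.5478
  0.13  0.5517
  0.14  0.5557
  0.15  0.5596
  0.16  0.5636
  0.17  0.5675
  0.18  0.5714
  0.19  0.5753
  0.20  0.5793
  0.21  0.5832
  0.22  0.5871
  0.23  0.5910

T = 1.25;  σ√T = 0.2348
ln(S/K) + (r + σ²/2)T = ln(285/290) + (0.028 + 0.21²/2)·1.25 = -0.0174 + 0.0626 = 0.0452
d₁ = 0.0452 / 0.2348 = 0.1924 ⇒ 0.19
d₂ = d₁ − σ√T = 0.1924 − 0.2348 = -0.0424 ⇒ -0.04
exp(−rT) = exp(−0.028·1.25) = 0.9656
N(d₁) = N(0.19) = 0.5753;  N(d₂) = N(-0.04) = 0.4840
C = 285·0.5753 − 290·0.9656·0.4840 = 163.9605 − 135.5316 = 28.4289

$28.43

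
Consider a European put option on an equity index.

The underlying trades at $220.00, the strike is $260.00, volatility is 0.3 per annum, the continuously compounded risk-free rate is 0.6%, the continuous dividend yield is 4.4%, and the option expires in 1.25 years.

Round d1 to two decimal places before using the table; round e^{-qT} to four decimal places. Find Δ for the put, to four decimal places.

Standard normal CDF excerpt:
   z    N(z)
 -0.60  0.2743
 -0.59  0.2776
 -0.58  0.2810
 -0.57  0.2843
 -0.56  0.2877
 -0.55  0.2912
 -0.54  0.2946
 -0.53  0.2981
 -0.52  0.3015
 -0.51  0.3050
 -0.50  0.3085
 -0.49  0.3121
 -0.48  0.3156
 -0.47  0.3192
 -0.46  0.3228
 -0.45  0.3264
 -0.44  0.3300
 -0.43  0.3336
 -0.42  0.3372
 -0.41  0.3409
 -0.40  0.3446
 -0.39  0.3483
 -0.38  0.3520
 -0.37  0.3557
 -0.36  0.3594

σ√T = 0.3·√1.25 = 0.3354
d₁ = [ln(220/260) + (0.006 − 0.044 + 0.3²/2)·1.25] / 0.3354 = [-0.1671 + 0.0087] / 0.3354 = -0.4720 which rounds to -0.47
N(d₁) = N(-0.47) = 0.3192
Δ_put = e^(−qT)·(N(d₁) − 1) = 0.9465·(0.3192 − 1) = -0.6444

-0.6444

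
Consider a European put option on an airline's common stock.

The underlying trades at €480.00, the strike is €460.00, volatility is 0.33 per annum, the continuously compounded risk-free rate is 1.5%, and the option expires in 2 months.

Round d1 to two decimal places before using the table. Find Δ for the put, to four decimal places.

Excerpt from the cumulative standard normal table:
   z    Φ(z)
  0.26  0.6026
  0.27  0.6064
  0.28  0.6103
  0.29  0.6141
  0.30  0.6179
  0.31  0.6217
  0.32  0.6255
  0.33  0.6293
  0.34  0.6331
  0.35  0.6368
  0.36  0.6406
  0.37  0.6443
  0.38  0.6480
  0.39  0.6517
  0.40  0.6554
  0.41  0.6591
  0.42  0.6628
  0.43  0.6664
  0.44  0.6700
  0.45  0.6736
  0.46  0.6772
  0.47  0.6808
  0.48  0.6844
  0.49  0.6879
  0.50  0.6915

σ√T = 0.33·√0.1667 = 0.1347
d₁ = [ln(480/460) + (0.015 + 0.33²/2)·0.1667] / 0.1347 = [0.0426 + 0.0116] / 0.1347 = 0.4018 ≈ 0.40
N(d₁) = N(0.40) = 0.6554
Δ_put = N(d₁) − 1 = 0.6554 − 1 = -0.3446

-0.3446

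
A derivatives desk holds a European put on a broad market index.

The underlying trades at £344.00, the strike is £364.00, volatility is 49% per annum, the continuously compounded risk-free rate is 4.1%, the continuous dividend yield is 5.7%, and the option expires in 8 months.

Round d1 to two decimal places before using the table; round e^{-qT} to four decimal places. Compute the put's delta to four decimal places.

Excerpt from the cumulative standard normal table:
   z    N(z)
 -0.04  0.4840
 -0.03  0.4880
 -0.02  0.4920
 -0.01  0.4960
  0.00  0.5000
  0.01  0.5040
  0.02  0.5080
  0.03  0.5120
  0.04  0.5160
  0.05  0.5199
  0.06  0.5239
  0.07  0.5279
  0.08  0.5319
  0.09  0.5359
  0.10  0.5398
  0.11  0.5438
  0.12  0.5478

-0.4698

σ√T = 0.49·√0.6667 = 0.4001
d₁ = [ln(344/364) + (0.041 − 0.057 + ½·0.49²)·0.6667] / (σ√T) = (-0.0565 + 0.0694) / 0.4001 = 0.0321 → 0.03
N(d₁) = N(0.03) = 0.5120
Δ_put = e^(−qT)·(N(d₁) − 1) = 0.9627·(0.5120 − 1) = -0.4698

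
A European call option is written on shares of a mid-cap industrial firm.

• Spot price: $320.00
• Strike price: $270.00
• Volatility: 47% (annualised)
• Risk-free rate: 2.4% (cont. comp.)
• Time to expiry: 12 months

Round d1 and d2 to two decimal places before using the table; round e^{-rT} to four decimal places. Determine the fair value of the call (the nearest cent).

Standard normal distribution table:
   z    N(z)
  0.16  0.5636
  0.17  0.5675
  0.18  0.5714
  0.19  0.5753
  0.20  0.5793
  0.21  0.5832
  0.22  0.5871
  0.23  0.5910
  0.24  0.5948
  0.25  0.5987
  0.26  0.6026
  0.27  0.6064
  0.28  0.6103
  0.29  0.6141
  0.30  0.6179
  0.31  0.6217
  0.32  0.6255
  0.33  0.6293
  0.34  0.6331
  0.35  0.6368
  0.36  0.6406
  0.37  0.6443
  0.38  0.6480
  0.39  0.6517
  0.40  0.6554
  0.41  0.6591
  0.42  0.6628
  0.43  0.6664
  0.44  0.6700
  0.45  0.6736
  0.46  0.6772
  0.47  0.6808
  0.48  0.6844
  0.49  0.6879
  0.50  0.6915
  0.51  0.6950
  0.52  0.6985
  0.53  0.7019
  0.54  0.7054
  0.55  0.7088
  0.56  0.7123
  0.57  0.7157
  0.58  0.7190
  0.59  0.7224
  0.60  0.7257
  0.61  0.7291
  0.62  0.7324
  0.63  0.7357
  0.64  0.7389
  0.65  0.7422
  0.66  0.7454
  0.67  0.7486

σ√T = 0.47·√1 = 0.4700
ln(S/K) + (r + σ²/2)T = ln(320/270) + (0.024 + 0.47²/2)·1 = 0.1699 + 0.1344 = 0.3043
d₁ = 0.3043 / 0.4700 = 0.6476 ⇒ 0.65
d₂ = d₁ − σ√T = 0.6476 − 0.4700 = 0.1776 ⇒ 0.18
e^(−rT) = e^(−0.024·1) = 0.9763
N(d₁) = N(0.65) = 0.7422;  N(d₂) = N(0.18) = 0.5714
C = 320·0.7422 − 270·0.9763·0.5714 = 237.5040 − 150.6216 = 86.8824

$86.88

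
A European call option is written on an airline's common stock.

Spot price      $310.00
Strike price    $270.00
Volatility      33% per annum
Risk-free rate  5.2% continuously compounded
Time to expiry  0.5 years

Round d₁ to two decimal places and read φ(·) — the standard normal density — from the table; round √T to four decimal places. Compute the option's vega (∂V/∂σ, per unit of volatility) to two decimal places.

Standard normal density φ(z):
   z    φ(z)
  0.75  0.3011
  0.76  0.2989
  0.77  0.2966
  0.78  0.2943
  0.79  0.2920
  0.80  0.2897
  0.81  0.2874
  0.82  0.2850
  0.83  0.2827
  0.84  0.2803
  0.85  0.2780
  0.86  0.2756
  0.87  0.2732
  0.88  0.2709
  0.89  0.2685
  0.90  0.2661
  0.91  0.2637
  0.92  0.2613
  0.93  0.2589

σ√T = 0.33 × 0.7071 = 0.2333
d₁ = [ln(310/270) + (0.052 + 0.33²/2)·0.5] / 0.2333 = [0.1382 + 0.0532] / 0.2333 = 0.8201 which rounds to 0.82
√T = √0.5 = 0.7071
φ(d₁) = φ(0.82) = 0.2850
vega = S·φ(d₁)·√T = 310·0.2850·0.7071 = 62.4723
(Call and put vega coincide under Black-Scholes.)

62.47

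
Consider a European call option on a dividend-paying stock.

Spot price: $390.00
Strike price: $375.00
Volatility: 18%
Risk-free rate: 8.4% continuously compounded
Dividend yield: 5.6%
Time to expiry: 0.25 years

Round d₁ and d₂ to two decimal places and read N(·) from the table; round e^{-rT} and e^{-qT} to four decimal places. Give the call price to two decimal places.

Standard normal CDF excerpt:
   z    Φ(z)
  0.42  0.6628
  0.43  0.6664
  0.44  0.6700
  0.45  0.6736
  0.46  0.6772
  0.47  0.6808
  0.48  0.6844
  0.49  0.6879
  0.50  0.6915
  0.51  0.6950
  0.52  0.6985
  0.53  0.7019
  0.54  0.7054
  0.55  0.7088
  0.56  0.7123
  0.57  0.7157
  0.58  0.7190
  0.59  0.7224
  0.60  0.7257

$23.95

σ√T = 0.18 × 0.5000 = 0.0900
d₁ = [ln(390/375) + (0.084 − 0.056 + ½·0.18²)·0.25] / (σ√T) = (0.0392 + 0.0111) / 0.0900 = 0.5586 which rounds to 0.56
d₂ = 0.5586 − 0.0900 = 0.4686 which rounds to 0.47
exp(−qT) = exp(−0.056·0.25) = 0.9861;  exp(−rT) = exp(−0.084·0.25) = 0.9792
N(d₁) = N(0.56) = 0.7123;  N(d₂) = N(0.47) = 0.6808
C = 390·0.9861·0.7123 − 375·0.9792·0.6808 = 273.9356 − 249.9898 = 23.9459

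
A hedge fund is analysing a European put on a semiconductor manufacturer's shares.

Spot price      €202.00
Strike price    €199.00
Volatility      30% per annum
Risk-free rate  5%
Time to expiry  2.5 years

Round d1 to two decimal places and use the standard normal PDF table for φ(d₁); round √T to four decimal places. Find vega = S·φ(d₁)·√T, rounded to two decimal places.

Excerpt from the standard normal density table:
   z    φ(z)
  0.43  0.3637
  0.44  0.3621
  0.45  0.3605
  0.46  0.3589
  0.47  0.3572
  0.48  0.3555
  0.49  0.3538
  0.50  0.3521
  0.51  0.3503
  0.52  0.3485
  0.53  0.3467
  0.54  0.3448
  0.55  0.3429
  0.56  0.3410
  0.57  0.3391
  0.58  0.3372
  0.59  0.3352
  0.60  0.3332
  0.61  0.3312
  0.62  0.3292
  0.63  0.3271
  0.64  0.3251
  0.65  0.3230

T = 2.5;  σ√T = 0.4743
d₁ = [ln(202/199) + (0.05 + 0.3²/2)·2.5] / 0.4743 = [0.0150 + 0.2375] / 0.4743 = 0.5322 ⇒ 0.53
√T = √2.5 = 1.5811
φ(d₁) = φ(0.53) = 0.3467
vega = S·φ(d₁)·√T = 202·0.3467·1.5811 = 110.7298
(Call and put vega coincide under Black-Scholes.)

110.73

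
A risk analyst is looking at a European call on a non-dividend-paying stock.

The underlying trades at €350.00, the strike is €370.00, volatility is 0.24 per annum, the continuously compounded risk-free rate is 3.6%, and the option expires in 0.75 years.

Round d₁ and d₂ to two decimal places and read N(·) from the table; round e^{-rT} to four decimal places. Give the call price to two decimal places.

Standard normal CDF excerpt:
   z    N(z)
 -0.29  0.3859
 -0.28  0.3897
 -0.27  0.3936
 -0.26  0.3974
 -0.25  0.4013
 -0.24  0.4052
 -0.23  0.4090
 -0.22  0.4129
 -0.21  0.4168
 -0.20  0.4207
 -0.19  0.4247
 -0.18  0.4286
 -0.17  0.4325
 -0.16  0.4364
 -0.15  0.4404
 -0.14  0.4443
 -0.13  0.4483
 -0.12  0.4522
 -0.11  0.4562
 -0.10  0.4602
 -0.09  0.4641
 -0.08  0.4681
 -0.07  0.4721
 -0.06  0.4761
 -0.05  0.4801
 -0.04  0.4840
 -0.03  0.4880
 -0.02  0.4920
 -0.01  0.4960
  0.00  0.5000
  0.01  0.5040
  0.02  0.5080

€24.86

σ√T = 0.24 × 0.8660 = 0.2078
d₁ = [ln(350/370) + (0.036 + 0.24²/2)·0.75] / 0.2078 = [-0.0556 + 0.0486] / 0.2078 = -0.0335 ≈ -0.03
d₂ = d₁ − σ√T = -0.0335 − 0.2078 = -0.2414 ≈ -0.24
exp(−rT) = exp(−0.036·0.75) = 0.9734
N(d₁) = N(-0.03) = 0.4880;  N(d₂) = N(-0.24) = 0.4052
C = 350·0.4880 − 370·0.9734·0.4052 = 170.8000 − 145.9360 = 24.8640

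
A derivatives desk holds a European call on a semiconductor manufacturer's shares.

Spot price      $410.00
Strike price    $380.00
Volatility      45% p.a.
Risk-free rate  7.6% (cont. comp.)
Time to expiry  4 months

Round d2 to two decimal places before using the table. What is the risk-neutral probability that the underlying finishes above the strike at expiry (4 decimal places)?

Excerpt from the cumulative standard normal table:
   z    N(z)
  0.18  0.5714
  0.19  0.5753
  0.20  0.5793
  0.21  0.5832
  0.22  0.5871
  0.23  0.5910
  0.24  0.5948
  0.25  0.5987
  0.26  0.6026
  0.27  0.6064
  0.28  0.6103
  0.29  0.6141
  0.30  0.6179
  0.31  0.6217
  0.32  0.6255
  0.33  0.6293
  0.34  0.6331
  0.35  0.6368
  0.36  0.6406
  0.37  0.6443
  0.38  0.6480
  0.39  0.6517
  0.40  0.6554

0.6026

σ√T = 0.45 × 0.5774 = 0.2598
d₁ = [ln(410/380) + (0.076 + 0.45²/2)·0.3333] / 0.2598 = [0.0760 + 0.0591] / 0.2598 = 0.5199 → 0.52
d₂ = d₁ − σ√T = 0.5199 − 0.2598 = 0.2601 → 0.26
Pr(exercise) under Q = N(d₂) = 0.6026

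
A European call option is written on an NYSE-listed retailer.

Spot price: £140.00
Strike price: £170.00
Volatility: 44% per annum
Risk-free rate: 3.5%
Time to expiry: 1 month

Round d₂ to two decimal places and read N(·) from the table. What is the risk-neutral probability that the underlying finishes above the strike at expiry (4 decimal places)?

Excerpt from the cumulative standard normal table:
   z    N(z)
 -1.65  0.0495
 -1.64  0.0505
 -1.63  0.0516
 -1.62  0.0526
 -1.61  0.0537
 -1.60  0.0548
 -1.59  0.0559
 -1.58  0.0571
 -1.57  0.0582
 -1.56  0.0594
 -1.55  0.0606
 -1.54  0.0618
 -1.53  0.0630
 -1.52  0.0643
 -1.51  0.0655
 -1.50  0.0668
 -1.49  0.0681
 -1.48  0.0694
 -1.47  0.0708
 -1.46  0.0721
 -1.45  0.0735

0.0582

σ√T = 0.44·√0.08333 = 0.1270
d₁ = [ln(140/170) + (0.035 + ½·0.44²)·0.08333] / (σ√T) = (-0.1942 + 0.0110) / 0.1270 = -1.4421 ≈ -1.44
d₂ = -1.4421 − 0.1270 = -1.5691 ≈ -1.57
Pr(exercise) under Q = N(d₂) = 0.0582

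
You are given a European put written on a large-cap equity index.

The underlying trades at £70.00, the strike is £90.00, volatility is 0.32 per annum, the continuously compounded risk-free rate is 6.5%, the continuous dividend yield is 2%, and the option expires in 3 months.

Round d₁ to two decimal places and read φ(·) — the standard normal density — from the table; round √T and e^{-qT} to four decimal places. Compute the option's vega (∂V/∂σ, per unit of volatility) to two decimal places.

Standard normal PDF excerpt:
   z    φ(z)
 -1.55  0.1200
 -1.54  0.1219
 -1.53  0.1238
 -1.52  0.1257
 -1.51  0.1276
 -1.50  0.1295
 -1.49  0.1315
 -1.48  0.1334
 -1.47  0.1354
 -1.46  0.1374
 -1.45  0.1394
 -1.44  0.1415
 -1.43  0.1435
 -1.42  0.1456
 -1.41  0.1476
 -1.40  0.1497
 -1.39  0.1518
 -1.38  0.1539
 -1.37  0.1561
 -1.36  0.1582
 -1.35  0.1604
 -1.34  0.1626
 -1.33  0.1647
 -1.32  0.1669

5.07

T = 0.25;  σ√T = 0.1600
d₁ = [ln(70/90) + (0.065 − 0.02 + 0.32²/2)·0.25] / 0.1600 = [-0.2513 + 0.0241] / 0.1600 = -1.4204 ≈ -1.42
√T = √0.25 = 0.5000
φ(d₁) = φ(-1.42) = 0.1456
exp(−qT) = exp(−0.02·0.25) = 0.9950
vega = S·exp(−qT)·φ(d₁)·√T = 70·0.9950·0.1456·0.5000 = 5.0705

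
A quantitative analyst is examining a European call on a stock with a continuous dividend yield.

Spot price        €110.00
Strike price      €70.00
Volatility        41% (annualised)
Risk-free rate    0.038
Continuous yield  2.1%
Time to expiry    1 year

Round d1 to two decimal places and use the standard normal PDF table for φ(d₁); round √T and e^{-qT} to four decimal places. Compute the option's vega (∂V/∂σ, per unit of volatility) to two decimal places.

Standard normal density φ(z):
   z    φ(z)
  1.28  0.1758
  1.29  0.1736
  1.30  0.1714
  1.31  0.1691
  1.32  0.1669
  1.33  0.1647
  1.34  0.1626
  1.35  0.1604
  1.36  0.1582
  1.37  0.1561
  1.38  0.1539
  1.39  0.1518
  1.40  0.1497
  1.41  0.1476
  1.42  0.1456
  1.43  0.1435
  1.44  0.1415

17.28

T = 1;  σ√T = 0.4100
d₁ = [ln(110/70) + (0.038 − 0.021 + ½·0.41²)·1] / (σ√T) = (0.4520 + 0.1010) / 0.4100 = 1.3489 ≈ 1.35
√T = √1 = 1.0000
φ(d₁) = φ(1.35) = 0.1604
e^(−qT) = e^(−0.021·1) = 0.9792
vega = S·e^(−qT)·φ(d₁)·√T = 110·0.9792·0.1604·1.0000 = 17.2770
(Call and put vega coincide under Black-Scholes.)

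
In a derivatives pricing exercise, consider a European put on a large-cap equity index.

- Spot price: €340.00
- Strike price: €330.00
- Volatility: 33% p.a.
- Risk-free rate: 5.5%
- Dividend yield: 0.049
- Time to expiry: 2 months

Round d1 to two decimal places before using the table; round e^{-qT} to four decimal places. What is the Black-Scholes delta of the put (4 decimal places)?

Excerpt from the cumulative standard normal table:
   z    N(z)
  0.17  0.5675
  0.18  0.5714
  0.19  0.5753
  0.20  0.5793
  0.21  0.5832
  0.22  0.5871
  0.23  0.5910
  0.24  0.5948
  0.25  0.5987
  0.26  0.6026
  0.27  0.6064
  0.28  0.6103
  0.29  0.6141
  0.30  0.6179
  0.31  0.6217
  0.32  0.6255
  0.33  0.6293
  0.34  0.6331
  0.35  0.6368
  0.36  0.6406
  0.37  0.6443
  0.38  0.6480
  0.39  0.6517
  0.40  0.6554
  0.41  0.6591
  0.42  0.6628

-0.3790

σ√T = 0.33 × 0.4082 = 0.1347
d₁ = [ln(340/330) + (0.055 − 0.049 + ½·0.33²)·0.1667] / (σ√T) = (0.0299 + 0.0101) / 0.1347 = 0.2964 which rounds to 0.30
N(d₁) = N(0.30) = 0.6179
Δ_put = exp(−qT)·(N(d₁) − 1) = 0.9919·(0.6179 − 1) = -0.3790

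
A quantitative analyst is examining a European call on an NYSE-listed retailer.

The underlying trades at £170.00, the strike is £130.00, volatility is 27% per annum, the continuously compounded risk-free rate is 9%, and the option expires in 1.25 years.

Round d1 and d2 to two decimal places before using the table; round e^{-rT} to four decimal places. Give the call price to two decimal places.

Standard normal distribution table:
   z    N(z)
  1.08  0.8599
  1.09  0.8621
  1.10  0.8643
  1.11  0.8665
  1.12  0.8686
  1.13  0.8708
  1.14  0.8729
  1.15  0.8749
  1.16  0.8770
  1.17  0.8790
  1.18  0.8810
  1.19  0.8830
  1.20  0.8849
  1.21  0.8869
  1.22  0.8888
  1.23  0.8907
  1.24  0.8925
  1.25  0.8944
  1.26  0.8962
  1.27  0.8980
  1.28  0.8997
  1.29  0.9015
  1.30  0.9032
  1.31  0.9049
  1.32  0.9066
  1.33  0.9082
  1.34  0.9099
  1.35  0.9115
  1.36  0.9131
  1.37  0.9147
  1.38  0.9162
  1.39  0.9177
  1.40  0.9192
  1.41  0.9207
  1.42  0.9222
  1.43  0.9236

σ√T = 0.27·√1.25 = 0.3019
d₁ = [ln(170/130) + (0.09 + ½·0.27²)·1.25] / (σ√T) = (0.2683 + 0.1581) / 0.3019 = 1.4123 → 1.41
d₂ = 1.4123 − 0.3019 = 1.1104 → 1.11
exp(−rT) = exp(−0.09·1.25) = 0.8936
C = 170·N(1.41) − 130·0.8936·N(1.11) = 170·0.9207 − 130·0.8936·0.8665 = 156.5190 − 100.6596 = 55.8594

£55.86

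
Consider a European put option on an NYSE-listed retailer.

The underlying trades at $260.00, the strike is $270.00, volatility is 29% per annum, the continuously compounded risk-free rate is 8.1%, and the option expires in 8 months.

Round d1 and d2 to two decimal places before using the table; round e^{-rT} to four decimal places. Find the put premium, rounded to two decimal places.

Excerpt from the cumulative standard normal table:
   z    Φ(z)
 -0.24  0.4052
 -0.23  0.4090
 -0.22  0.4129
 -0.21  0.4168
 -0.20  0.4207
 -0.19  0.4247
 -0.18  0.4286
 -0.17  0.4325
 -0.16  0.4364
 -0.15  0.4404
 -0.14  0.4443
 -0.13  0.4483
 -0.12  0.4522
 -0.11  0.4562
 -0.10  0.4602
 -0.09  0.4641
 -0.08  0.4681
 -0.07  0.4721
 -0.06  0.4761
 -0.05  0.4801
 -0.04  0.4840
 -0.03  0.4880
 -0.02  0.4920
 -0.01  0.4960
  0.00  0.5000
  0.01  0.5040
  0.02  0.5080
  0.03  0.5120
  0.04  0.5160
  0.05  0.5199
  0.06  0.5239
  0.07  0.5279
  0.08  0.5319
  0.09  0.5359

$22.57

T = 0.6667;  σ√T = 0.2368
d₁ = [ln(260/270) + (0.081 + ½·0.29²)·0.6667] / (σ√T) = (-0.0377 + 0.0820) / 0.2368 = 0.1871 → 0.19
d₂ = 0.1871 − 0.2368 = -0.0497 → -0.05
exp(−rT) = exp(−0.081·0.6667) = 0.9474
N(−d₂) = N(0.05) = 0.5199;  N(−d₁) = N(-0.19) = 0.4247
P = 270·0.9474·0.5199 − 260·0.4247 = 132.9894 − 110.4220 = 22.5674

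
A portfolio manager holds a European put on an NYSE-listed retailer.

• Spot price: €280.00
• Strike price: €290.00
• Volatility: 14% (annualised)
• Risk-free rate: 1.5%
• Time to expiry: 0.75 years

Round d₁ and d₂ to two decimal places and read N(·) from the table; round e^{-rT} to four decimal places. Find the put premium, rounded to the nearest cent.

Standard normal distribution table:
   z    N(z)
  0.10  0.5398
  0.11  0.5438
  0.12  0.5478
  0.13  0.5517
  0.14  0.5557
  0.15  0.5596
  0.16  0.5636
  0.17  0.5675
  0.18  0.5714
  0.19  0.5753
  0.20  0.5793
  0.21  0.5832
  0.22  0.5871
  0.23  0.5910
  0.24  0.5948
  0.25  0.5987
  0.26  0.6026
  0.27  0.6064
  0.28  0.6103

€17.20

σ√T = 0.14 × 0.8660 = 0.1212
d₁ = [ln(280/290) + (0.015 + 0.14²/2)·0.75] / 0.1212 = [-0.0351 + 0.0186] / 0.1212 = -0.1360 ⇒ -0.14
d₂ = d₁ − σ√T = -0.1360 − 0.1212 = -0.2573 ⇒ -0.26
e^(−rT) = e^(−0.015·0.75) = 0.9888
N(−d₂) = N(0.26) = 0.6026;  N(−d₁) = N(0.14) = 0.5557
P = 290·0.9888·0.6026 − 280·0.5557 = 172.7968 − 155.5960 = 17.2008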